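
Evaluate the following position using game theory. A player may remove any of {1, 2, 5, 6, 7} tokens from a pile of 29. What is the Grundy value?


The subtraction set is S = {1, 2, 5, 6, 7}.
G(k) = mex{ G(k - s) : s in S, s <= k }. We compute iteratively: G(0) = 0.
G(1) = mex({0}) = 1
G(2) = mex({0, 1}) = 2
G(3) = mex({1, 2}) = 0
G(4) = mex({0, 2}) = 1
G(5) = mex({0, 1}) = 2
G(6) = mex({0, 1, 2}) = 3
G(7) = mex({0, 1, 2, 3}) = 4
G(8) = mex({0, 1, 2, 3, 4}) = 5
G(9) = mex({0, 1, 2, 4, 5}) = 3
G(10) = mex({0, 1, 2, 3, 5}) = 4
G(11) = mex({1, 2, 3, 4}) = 0
G(12) = mex({0, 2, 3, 4}) = 1
G(13) = mex({0, 1, 3, 4, 5}) = 2
G(14) = mex({1, 2, 3, 4, 5}) = 0
G(15) = mex({0, 2, 3, 4, 5}) = 1
G(16) = mex({0, 1, 3, 4}) = 2
G(17) = mex({0, 1, 2, 4}) = 3
Observe that G(11)..G(17) = 0, 1, 2, 0, 1, 2, 3 repeats G(0)..G(6) = 0, 1, 2, 0, 1, 2, 3.
For k >= max(S) = 7, G(k) is determined by the previous 7 values G(k-7)..G(k-1); a window of 7 consecutive values has recurred shifted by 11, so by induction G(k + 11) = G(k) for all k >= 0: the sequence is periodic from the start with period 11.
One period: G(0..10) = 0, 1, 2, 0, 1, 2, 3, 4, 5, 3, 4.
29 mod 11 = 7, so G(29) = G(7) = 4.

4


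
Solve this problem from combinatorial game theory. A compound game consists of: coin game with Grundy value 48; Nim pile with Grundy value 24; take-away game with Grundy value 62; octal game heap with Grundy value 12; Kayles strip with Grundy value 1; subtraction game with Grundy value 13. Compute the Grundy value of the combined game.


By the Sprague-Grundy theorem, the Grundy value of a sum of games is the XOR of individual Grundy values.
coin game: Grundy value = 48. Running XOR: 0 XOR 48 = 48
Nim pile: Grundy value = 24. Running XOR: 48 XOR 24 = 40
take-away game: Grundy value = 62. Running XOR: 40 XOR 62 = 22
octal game heap: Grundy value = 12. Running XOR: 22 XOR 12 = 26
Kayles strip: Grundy value = 1. Running XOR: 26 XOR 1 = 27
subtraction game: Grundy value = 13. Running XOR: 27 XOR 13 = 22
The combined Grundy value is 22.

22


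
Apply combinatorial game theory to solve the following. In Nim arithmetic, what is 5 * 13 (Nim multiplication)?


Nim multiplication is bilinear over XOR: (u XOR v) * w = (u*w) XOR (v*w).
So we split each operand into its bit components and XOR the pairwise Nim products.
5 = 1 + 4 (as XOR of powers of 2).
13 = 1 + 4 + 8 (as XOR of powers of 2).
Using the standard Nim-product table on single bits:
  2*2 = 3,   2*4 = 8,   2*8 = 12,
  4*4 = 6,   4*8 = 11,  8*8 = 13,
and  1*x = x (identity), k*l = l*k (commutative).
Pairwise Nim products:
  1 * 1 = 1
  1 * 4 = 4
  1 * 8 = 8
  4 * 1 = 4
  4 * 4 = 6
  4 * 8 = 11
XOR them: 1 XOR 4 XOR 8 XOR 4 XOR 6 XOR 11 = 4.
Result: 5 * 13 = 4 (in Nim).

4


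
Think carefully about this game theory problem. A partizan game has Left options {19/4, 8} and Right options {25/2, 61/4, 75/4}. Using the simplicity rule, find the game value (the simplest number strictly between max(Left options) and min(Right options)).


Left options: {19/4, 8}, max = 8
Right options: {25/2, 61/4, 75/4}, min = 25/2
All options are numbers and max(Left) < min(Right), so by the simplicity theorem the value is the simplest (earliest-born) number strictly between 8 and 25/2.
Integers 9 through 12 all lie strictly between 8 and 25/2.
Among integers, the simplest (lowest birthday = smallest |n|; 0 is born on day 0, +-n on day n) is 9.
No non-integer in the interval can be simpler: if x is a non-integer in the interval, then floor(x) or ceil(x) also lies in the interval (the interval contains an integer), and both are proper prefixes of x's sign expansion, i.e. born earlier. So the game value is 9.
Game value = 9

9


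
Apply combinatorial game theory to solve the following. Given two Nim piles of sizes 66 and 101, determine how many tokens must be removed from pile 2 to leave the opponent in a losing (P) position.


Piles: 66 and 101
Current XOR: 66 XOR 101 = 39 (non-zero, so this is an N-position).
To make the XOR zero, we need to find a move that balances the piles.
For pile 2 (size 101): target = 101 XOR 39 = 66
We reduce pile 2 from 101 to 66.
Tokens removed: 101 - 66 = 35
Verification: 66 XOR 66 = 0

35


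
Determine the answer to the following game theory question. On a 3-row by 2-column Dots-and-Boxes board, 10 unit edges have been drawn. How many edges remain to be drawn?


Grid: 3 x 2 boxes, i.e. 4 rows and 3 columns of dots.
Horizontal edges: (rows + 1) * cols = 4 * 2 = 8
Vertical edges: rows * (cols + 1) = 3 * 3 = 9
Total edges: 8 + 9 = 17
Edges drawn: 10
Remaining: 17 - 10 = 7

7


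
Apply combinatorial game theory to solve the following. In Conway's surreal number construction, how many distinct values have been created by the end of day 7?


Day 0: {|} = 0 is born. Count = 1.
Day n: the number of surreal numbers born by day n is 2^(n+1) - 1.
By day 0: 2^1 - 1 = 1
By day 1: 2^2 - 1 = 3
By day 2: 2^3 - 1 = 7
By day 3: 2^4 - 1 = 15
By day 4: 2^5 - 1 = 31
By day 5: 2^6 - 1 = 63
By day 6: 2^7 - 1 = 127
By day 7: 2^8 - 1 = 255
By day 7: 255 surreal numbers.

255


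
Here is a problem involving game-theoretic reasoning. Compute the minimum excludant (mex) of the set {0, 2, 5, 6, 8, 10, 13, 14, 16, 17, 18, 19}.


Set = {0, 2, 5, 6, 8, 10, 13, 14, 16, 17, 18, 19}
0 is in the set.
1 is NOT in the set. This is the mex.
mex = 1

1


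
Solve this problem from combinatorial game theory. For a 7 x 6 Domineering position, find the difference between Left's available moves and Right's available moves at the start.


Board is 7 x 6 (rows x cols).
Left (vertical) placements: (rows-1) * cols = 6 * 6 = 36
Right (horizontal) placements: rows * (cols-1) = 7 * 5 = 35
Advantage = Left - Right = 36 - 35 = 1

1


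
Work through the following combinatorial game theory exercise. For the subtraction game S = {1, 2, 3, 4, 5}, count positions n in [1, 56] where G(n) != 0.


Subtraction set S = {1, 2, 3, 4, 5}, so G(n) = n mod 6.
G(n) = 0 when n is a multiple of 6.
Multiples of 6 in [1, 56]: 9
N-positions (nonzero Grundy) = 56 - 9 = 47

47


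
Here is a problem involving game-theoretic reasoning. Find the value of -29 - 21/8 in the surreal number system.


x = -29, y = 21/8
Converting to common denominator: 8
x = -232/8, y = 21/8
x - y = -29 - 21/8 = -253/8

-253/8


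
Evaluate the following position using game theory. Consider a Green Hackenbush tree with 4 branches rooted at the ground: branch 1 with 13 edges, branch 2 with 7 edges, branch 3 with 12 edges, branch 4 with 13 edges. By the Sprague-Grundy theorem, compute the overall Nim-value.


The tree has 4 branches from the ground vertex.
In Green Hackenbush, the Nim-value of a simple path of length k is k.
Branch 1: length 13, Nim-value = 13
Branch 2: length 7, Nim-value = 7
Branch 3: length 12, Nim-value = 12
Branch 4: length 13, Nim-value = 13
Total Nim-value = XOR of all branch values:
0 XOR 13 = 13
13 XOR 7 = 10
10 XOR 12 = 6
6 XOR 13 = 11
Nim-value of the tree = 11

11


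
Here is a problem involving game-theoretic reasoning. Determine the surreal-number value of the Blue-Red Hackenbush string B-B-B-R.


Edges (from ground): B-B-B-R
By Berlekamp's sign-expansion rule, a Blue-Red Hackenbush stalk has the value of the surreal number whose sign sequence is the edge sequence with B -> + and R -> -.
Sign sequence: +++-
Trace the sign expansion in the surreal number tree, starting from 0:
Edge 1: B (sign +) -> bounds (0, +inf), value = 1
Edge 2: B (sign +) -> bounds (1, +inf), value = 2
Edge 3: B (sign +) -> bounds (2, +inf), value = 3
Edge 4: R (sign -) -> bounds (2, 3), value = 5/2
Game value = 5/2

5/2


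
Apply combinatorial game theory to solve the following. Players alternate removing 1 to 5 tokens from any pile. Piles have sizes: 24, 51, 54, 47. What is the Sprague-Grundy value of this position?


Subtraction set: {1, 2, 3, 4, 5}
For this subtraction set, G(n) = n mod 6 (period = max + 1 = 6).
Pile 1 (size 24): G(24) = 24 mod 6 = 0
Pile 2 (size 51): G(51) = 51 mod 6 = 3
Pile 3 (size 54): G(54) = 54 mod 6 = 0
Pile 4 (size 47): G(47) = 47 mod 6 = 5
Total Grundy value = XOR of all: 0 XOR 3 XOR 0 XOR 5 = 6

6


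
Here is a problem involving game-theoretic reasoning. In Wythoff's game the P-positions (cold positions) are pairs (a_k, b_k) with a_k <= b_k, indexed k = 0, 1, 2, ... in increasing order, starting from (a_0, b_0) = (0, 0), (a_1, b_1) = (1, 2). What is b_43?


By Wythoff's theorem, a_k = floor(k * phi) and b_k = floor(k * phi^2) = a_k + k, where phi = (1 + sqrt(5))/2 is the golden ratio.
phi = (1 + sqrt(5))/2 = 1.618034
phi^2 = phi + 1 = 2.618034
k = 43
k * phi^2 = 43 * 2.618034 = 112.575462
b_43 = floor(k * phi^2) = 112 (check: a_43 + k = 69 + 43 = 112)

112


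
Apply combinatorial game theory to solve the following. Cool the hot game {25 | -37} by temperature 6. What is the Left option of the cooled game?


Original game: {25 | -37} (a switch {a | b} with a > b).
Cooling by t (for t below the temperature (a - b)/2 = 31) taxes each move by t: {a | b} cooled by t is {a - t | b + t}.
Cooling amount: t = 6
Cooled Left option: 25 - 6 = 19
Cooled Right option: -37 + 6 = -31
Cooled game: {19 | -31}
Left option = 19

19


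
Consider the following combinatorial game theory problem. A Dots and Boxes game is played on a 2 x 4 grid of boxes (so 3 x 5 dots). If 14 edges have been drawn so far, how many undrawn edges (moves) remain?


Grid: 2 x 4 boxes, i.e. 3 rows and 5 columns of dots.
Horizontal edges: (rows + 1) * cols = 3 * 4 = 12
Vertical edges: rows * (cols + 1) = 2 * 5 = 10
Total edges: 12 + 10 = 22
Edges drawn: 14
Remaining: 22 - 14 = 8

8


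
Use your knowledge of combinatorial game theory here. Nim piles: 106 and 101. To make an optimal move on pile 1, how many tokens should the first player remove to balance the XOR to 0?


Piles: 106 and 101
Current XOR: 106 XOR 101 = 15 (non-zero, so this is an N-position).
To make the XOR zero, we need to find a move that balances the piles.
For pile 1 (size 106): target = 106 XOR 15 = 101
We reduce pile 1 from 106 to 101.
Tokens removed: 106 - 101 = 5
Verification: 101 XOR 101 = 0

5


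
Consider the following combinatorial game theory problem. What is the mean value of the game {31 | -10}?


Game = {31 | -10}, a switch {a | b} with numbers a > b.
Its thermograph has left wall a - t and right wall b + t, which meet at t = (a - b)/2, where both equal (a + b)/2. So the mast (mean value) is at (a + b)/2.
Mean = (31 + (-10))/2 = 21/2 = 21/2

21/2


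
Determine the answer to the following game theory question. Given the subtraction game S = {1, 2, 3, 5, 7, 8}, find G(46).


The subtraction set is S = {1, 2, 3, 5, 7, 8}.
G(k) = mex{ G(k - s) : s in S, s <= k }. We compute iteratively: G(0) = 0.
G(1) = mex({0}) = 1
G(2) = mex({0, 1}) = 2
G(3) = mex({0, 1, 2}) = 3
G(4) = mex({1, 2, 3}) = 0
G(5) = mex({0, 2, 3}) = 1
G(6) = mex({0, 1, 3}) = 2
G(7) = mex({0, 1, 2}) = 3
G(8) = mex({0, 1, 2, 3}) = 4
G(9) = mex({0, 1, 2, 3, 4}) = 5
G(10) = mex({1, 2, 3, 4, 5}) = 0
G(11) = mex({0, 2, 3, 4, 5}) = 1
G(12) = mex({0, 1, 3, 5}) = 2
G(13) = mex({0, 1, 2, 4}) = 3
G(14) = mex({1, 2, 3, 5}) = 0
G(15) = mex({0, 2, 3, 4}) = 1
G(16) = mex({0, 1, 3, 4, 5}) = 2
G(17) = mex({0, 1, 2, 5}) = 3
Observe that G(10)..G(17) = 0, 1, 2, 3, 0, 1, 2, 3 repeats G(0)..G(7) = 0, 1, 2, 3, 0, 1, 2, 3.
For k >= max(S) = 8, G(k) is determined by the previous 8 values G(k-8)..G(k-1); a window of 8 consecutive values has recurred shifted by 10, so by induction G(k + 10) = G(k) for all k >= 0: the sequence is periodic from the start with period 10.
One period: G(0..9) = 0, 1, 2, 3, 0, 1, 2, 3, 4, 5.
46 mod 10 = 6, so G(46) = G(6) = 2.

2


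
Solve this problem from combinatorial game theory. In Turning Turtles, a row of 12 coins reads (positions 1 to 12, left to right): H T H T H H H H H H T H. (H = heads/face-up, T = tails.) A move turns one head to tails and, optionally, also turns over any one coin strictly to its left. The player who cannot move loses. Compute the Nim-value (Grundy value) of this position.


Coins: H T H T H H H H H H T H
Key fact: a single head at position k behaves exactly like a Nim heap of size k (turning it to T and optionally flipping a coin at j < k corresponds to moving the heap from k to j, or to 0), and heads combine as a disjunctive sum (two heads at the same place would cancel, matching j XOR j = 0). So the Nim-value is the XOR of the 1-indexed positions of the heads.
Face-up positions (1-indexed): [1, 3, 5, 6, 7, 8, 9, 10, 12]
XOR 0 with 1: 0 XOR 1 = 1
XOR 1 with 3: 1 XOR 3 = 2
XOR 2 with 5: 2 XOR 5 = 7
XOR 7 with 6: 7 XOR 6 = 1
XOR 1 with 7: 1 XOR 7 = 6
XOR 6 with 8: 6 XOR 8 = 14
XOR 14 with 9: 14 XOR 9 = 7
XOR 7 with 10: 7 XOR 10 = 13
XOR 13 with 12: 13 XOR 12 = 1
Nim-value = 1

1


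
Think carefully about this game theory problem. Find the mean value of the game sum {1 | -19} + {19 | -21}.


G1 = {1 | -19}, G2 = {19 | -21}
Each is a switch {a | b} with numbers a > b; its mean value is (a + b)/2, and mean value is additive over game sums: m(G1 + G2) = m(G1) + m(G2).
Mean of G1 = (1 + (-19))/2 = -18/2 = -9
Mean of G2 = (19 + (-21))/2 = -2/2 = -1
Mean of G1 + G2 = -9 + -1 = -10

-10


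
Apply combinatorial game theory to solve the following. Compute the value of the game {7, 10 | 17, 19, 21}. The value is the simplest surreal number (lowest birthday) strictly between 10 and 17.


Left options: {7, 10}, max = 10
Right options: {17, 19, 21}, min = 17
All options are numbers and max(Left) < min(Right), so by the simplicity theorem the value is the simplest (earliest-born) number strictly between 10 and 17.
Integers 11 through 16 all lie strictly between 10 and 17.
Among integers, the simplest (lowest birthday = smallest |n|; 0 is born on day 0, +-n on day n) is 11.
No non-integer in the interval can be simpler: if x is a non-integer in the interval, then floor(x) or ceil(x) also lies in the interval (the interval contains an integer), and both are proper prefixes of x's sign expansion, i.e. born earlier. So the game value is 11.
Game value = 11

11


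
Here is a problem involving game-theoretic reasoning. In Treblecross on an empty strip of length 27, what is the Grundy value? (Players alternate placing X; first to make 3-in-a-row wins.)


Treblecross: place X on empty cells; 3-in-a-row wins.
Playing within two cells of an existing X lets the opponent win at once, so sensible play treats the cells i-2..i+2 around each X as dead. The player left with no safe cell loses, so this is a normal-play take-away game on strips of safe cells.
Placing X at cell i (0-indexed) of a strip of k safe cells leaves independent strips of sizes max(0, i-2) and max(0, k-i-3). Hence G(k) = mex{ G(max(0,i-2)) XOR G(max(0,k-i-3)) : 0 <= i < k }, with G(0) = 0.
G(1): splits (0,0):0^0=0 -> mex({0}) = 1
G(2): splits (0,0):0^0=0 -> mex({0}) = 1
G(3): splits (0,0):0^0=0 -> mex({0}) = 1
G(4): splits (0,1):0^1=1 (0,0):0^0=0 -> mex({0, 1}) = 2
G(5): splits (0,2):0^1=1 (0,1):0^1=1 (0,0):0^0=0 -> mex({0, 1}) = 2
G(6) = mex({1}) = 0
G(7) = mex({0, 1, 2}) = 3
G(8) = mex({0, 1, 2}) = 3
G(9) = mex({0, 2}) = 1
G(10) = mex({0, 2, 3}) = 1
G(11) = mex({0, 3}) = 1
G(12) = mex({1, 3}) = 0
G(13) = mex({0, 1, 2, 3}) = 4
G(14) = mex({0, 1, 2}) = 3
G(15) = mex({0, 1, 2}) = 3
G(16) = mex({0, 1, 2, 4}) = 3
G(17) = mex({0, 1, 3, 4}) = 2
G(18) = mex({0, 1, 3, 4}) = 2
G(19) = mex({0, 1, 3, 5}) = 2
G(20) = mex({0, 1, 2, 3, 5}) = 4
G(21) = mex({0, 1, 2, 3, 5}) = 4
G(22) = mex({1, 2, 6}) = 0
G(23) = mex({0, 1, 2, 3, 4, 6}) = 5
G(24) = mex({0, 1, 2, 3, 4}) = 5
G(25) = mex({0, 1, 3, 4, 7}) = 2
G(26) = mex({0, 1, 3, 4, 5, 7}) = 2
G(27) = mex({0, 1, 3, 5}) = 2
Therefore G(27) = 2.

2


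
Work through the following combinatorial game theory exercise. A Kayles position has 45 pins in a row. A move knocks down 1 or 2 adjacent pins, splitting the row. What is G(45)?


Kayles: a move removes 1 or 2 adjacent pins from a contiguous row.
Removing pins from a row of k leaves two independent rows (a, b) with a + b = k - 1 (one pin) or a + b = k - 2 (two pins); an end removal gives a = 0.
By Sprague-Grundy, G(k) = mex{ G(a) XOR G(b) } over all these splits. G(0) = 0.
G(1): splits (0,0):0^0=0 -> mex({0}) = 1
G(2): splits (0,1):0^1=1 (0,0):0^0=0 -> mex({0, 1}) = 2
G(3): splits (0,2):0^2=2 (1,1):1^1=0 (0,1):0^1=1 -> mex({0, 1, 2}) = 3
G(4): splits (0,3):0^3=3 (1,2):1^2=3 (0,2):0^2=2 (1,1):1^1=0 -> mex({0, 2, 3}) = 1
G(5): splits (0,4):0^1=1 (1,3):1^3=2 (2,2):2^2=0 (0,3):0^3=3 (1,2):1^2=3 -> mex({0, 1, 2, 3}) = 4
G(6) = mex({0, 1, 2, 4}) = 3
G(7) = mex({0, 1, 3, 4, 5}) = 2
G(8) = mex({0, 2, 3, 5, 6}) = 1
G(9) = mex({0, 1, 2, 3, 6, 7}) = 4
G(10) = mex({0, 1, 3, 4, 5, 7}) = 2
G(11) = mex({0, 1, 2, 3, 4, 5}) = 6
G(12) = mex({0, 1, 2, 3, 5, 6, 7}) = 4
G(13) = mex({0, 2, 3, 4, 6, 7}) = 1
G(14) = mex({0, 1, 4, 5, 6, 7}) = 2
G(15) = mex({0, 1, 2, 3, 4, 5, 6}) = 7
G(16) = mex({0, 2, 3, 5, 6, 7}) = 1
G(17) = mex({0, 1, 2, 3, 5, 6, 7}) = 4
G(18) = mex({0, 1, 2, 4, 5, 6}) = 3
G(19) = mex({0, 1, 3, 4, 5, 7}) = 2
G(20) = mex({0, 2, 3, 4, 5, 6, 7}) = 1
G(21) = mex({0, 1, 2, 3, 5, 6, 7}) = 4
G(22) = mex({0, 1, 2, 3, 4, 5, 7}) = 6
G(23) = mex({0, 1, 2, 3, 4, 5, 6}) = 7
G(24) = mex({0, 1, 2, 3, 5, 6, 7}) = 4
G(25) = mex({0, 2, 3, 4, 6, 7}) = 1
G(26) = mex({0, 1, 3, 4, 5, 6, 7}) = 2
G(27) = mex({0, 1, 2, 3, 4, 5, 6, 7}) = 8
G(28) = mex({0, 1, 2, 3, 4, 6, 7, 8}) = 5
G(29) = mex({0, 1, 2, 3, 5, 6, 7, 8, 9}) = 4
G(30) = mex({0, 1, 2, 3, 4, 5, 6, 9, 10}) = 7
G(31) = mex({0, 1, 3, 4, 5, 7, 10, 11}) = 2
G(32) = mex({0, 2, 3, 4, 5, 6, 7, 9, 11}) = 1
G(33) = mex({0, 1, 2, 3, 4, 5, 6, 7, 9, 12}) = 8
G(34) = mex({0, 1, 2, 3, 4, 5, 7, 8, 11, 12}) = 6
G(35) = mex({0, 1, 2, 3, 4, 5, 6, 8, 9, 10, 11}) = 7
G(36) = mex({0, 1, 2, 3, 5, 6, 7, 9, 10}) = 4
G(37) = mex({0, 2, 3, 4, 6, 7, 9, 10, 11, 12}) = 1
G(38) = mex({0, 1, 3, 4, 5, 6, 7, 9, 10, 11, 12}) = 2
G(39) = mex({0, 1, 2, 4, 5, 6, 7, 9, 10, 12, 14}) = 3
G(40) = mex({0, 2, 3, 4, 6, 7, 11, 12, 14}) = 1
G(41) = mex({0, 1, 2, 3, 5, 6, 7, 9, 10, 11, 12}) = 4
G(42) = mex({0, 1, 2, 3, 4, 5, 6, 9, 10}) = 7
G(43) = mex({0, 1, 3, 4, 5, 7, 9, 10, 12, 15}) = 2
G(44) = mex({0, 2, 3, 4, 5, 6, 7, 9, 10, 12, 15}) = 1
G(45) = mex({0, 1, 2, 3, 4, 5, 6, 7, 9, 10, 12, 14}) = 8
Therefore G(45) = 8.

8


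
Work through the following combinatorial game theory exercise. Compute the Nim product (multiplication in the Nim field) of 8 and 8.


Nim multiplication is bilinear over XOR: (u XOR v) * w = (u*w) XOR (v*w).
So we split each operand into its bit components and XOR the pairwise Nim products.
8 = 8 (as XOR of powers of 2).
8 = 8 (as XOR of powers of 2).
Using the standard Nim-product table on single bits:
  2*2 = 3,   2*4 = 8,   2*8 = 12,
  4*4 = 6,   4*8 = 11,  8*8 = 13,
and  1*x = x (identity), k*l = l*k (commutative).
Pairwise Nim products:
  8 * 8 = 13
XOR them: 13 = 13.
Result: 8 * 8 = 13 (in Nim).

13


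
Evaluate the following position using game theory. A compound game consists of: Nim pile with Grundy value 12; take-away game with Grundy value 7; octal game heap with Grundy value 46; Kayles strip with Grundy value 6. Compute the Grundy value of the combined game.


By the Sprague-Grundy theorem, the Grundy value of a sum of games is the XOR of individual Grundy values.
Nim pile: Grundy value = 12. Running XOR: 0 XOR 12 = 12
take-away game: Grundy value = 7. Running XOR: 12 XOR 7 = 11
octal game heap: Grundy value = 46. Running XOR: 11 XOR 46 = 37
Kayles strip: Grundy value = 6. Running XOR: 37 XOR 6 = 35
The combined Grundy value is 35.

35


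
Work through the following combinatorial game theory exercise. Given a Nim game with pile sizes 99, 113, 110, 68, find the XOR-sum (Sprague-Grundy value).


We need the XOR (exclusive or) of all pile sizes.
After XOR-ing pile 1 (size 99): 0 XOR 99 = 99
After XOR-ing pile 2 (size 113): 99 XOR 113 = 18
After XOR-ing pile 3 (size 110): 18 XOR 110 = 124
After XOR-ing pile 4 (size 68): 124 XOR 68 = 56
The Nim-value of this position is 56.

56


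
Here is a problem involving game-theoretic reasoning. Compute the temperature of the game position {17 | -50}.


The game is {17 | -50}, a switch {a | b} with numbers a > b.
Cooling {a | b} by t gives {a - t | b + t}, which stops being hot when a - t = b + t, i.e. at t = (a - b)/2. So the temperature of a switch is (a - b)/2.
Temperature = (Left option - Right option) / 2
= (17 - (-50)) / 2
= 67 / 2
= 67/2

67/2


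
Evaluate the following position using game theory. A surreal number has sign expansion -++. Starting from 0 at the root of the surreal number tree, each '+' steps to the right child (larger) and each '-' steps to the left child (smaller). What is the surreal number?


Sign expansion: -++
Rule: track bounds (lo, hi), initially (-inf, +inf). On '+', the current value becomes lo and we move to the simplest number in (value, hi): value + 1 if hi = +inf, otherwise the midpoint (value + hi)/2. On '-', the current value becomes hi and we move to value - 1 if lo = -inf, otherwise the midpoint (lo + value)/2.
Start at 0.
Step 1: sign = -, move left. Bounds: (-inf, 0). Value = -1
Step 2: sign = +, move right. Bounds: (-1, 0). Value = -1/2
Step 3: sign = +, move right. Bounds: (-1/2, 0). Value = -1/4
The surreal number with sign expansion -++ is -1/4.

-1/4


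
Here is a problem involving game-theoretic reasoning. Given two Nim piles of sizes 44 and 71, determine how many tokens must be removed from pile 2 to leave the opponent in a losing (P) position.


Piles: 44 and 71
Current XOR: 44 XOR 71 = 107 (non-zero, so this is an N-position).
To make the XOR zero, we need to find a move that balances the piles.
For pile 2 (size 71): target = 71 XOR 107 = 44
We reduce pile 2 from 71 to 44.
Tokens removed: 71 - 44 = 27
Verification: 44 XOR 44 = 0

27


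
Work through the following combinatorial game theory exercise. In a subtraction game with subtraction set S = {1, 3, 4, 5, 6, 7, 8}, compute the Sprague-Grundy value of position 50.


The subtraction set is S = {1, 3, 4, 5, 6, 7, 8}.
G(k) = mex{ G(k - s) : s in S, s <= k }. We compute iteratively: G(0) = 0.
G(1) = mex({0}) = 1
G(2) = mex({1}) = 0
G(3) = mex({0}) = 1
G(4) = mex({0, 1}) = 2
G(5) = mex({0, 1, 2}) = 3
G(6) = mex({0, 1, 3}) = 2
G(7) = mex({0, 1, 2}) = 3
G(8) = mex({0, 1, 2, 3}) = 4
G(9) = mex({0, 1, 2, 3, 4}) = 5
G(10) = mex({0, 1, 2, 3, 5}) = 4
G(11) = mex({1, 2, 3, 4}) = 0
G(12) = mex({0, 2, 3, 4, 5}) = 1
G(13) = mex({1, 2, 3, 4, 5}) = 0
G(14) = mex({0, 2, 3, 4, 5}) = 1
G(15) = mex({0, 1, 3, 4, 5}) = 2
G(16) = mex({0, 1, 2, 4, 5}) = 3
G(17) = mex({0, 1, 3, 4, 5}) = 2
G(18) = mex({0, 1, 2, 4}) = 3
Observe that G(11)..G(18) = 0, 1, 0, 1, 2, 3, 2, 3 repeats G(0)..G(7) = 0, 1, 0, 1, 2, 3, 2, 3.
For k >= max(S) = 8, G(k) is determined by the previous 8 values G(k-8)..G(k-1); a window of 8 consecutive values has recurred shifted by 11, so by induction G(k + 11) = G(k) for all k >= 0: the sequence is periodic from the start with period 11.
One period: G(0..10) = 0, 1, 0, 1, 2, 3, 2, 3, 4, 5, 4.
50 mod 11 = 6, so G(50) = G(6) = 2.

2


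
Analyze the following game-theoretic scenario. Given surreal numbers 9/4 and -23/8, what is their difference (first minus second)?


x = 9/4, y = -23/8
Converting to common denominator: 8
x = 18/8, y = -23/8
x - y = 9/4 - -23/8 = 41/8

41/8


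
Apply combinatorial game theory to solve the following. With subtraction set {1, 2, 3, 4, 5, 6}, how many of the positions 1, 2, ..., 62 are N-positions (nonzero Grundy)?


Subtraction set S = {1, 2, 3, 4, 5, 6}, so G(n) = n mod 7.
G(n) = 0 when n is a multiple of 7.
Multiples of 7 in [1, 62]: 8
N-positions (nonzero Grundy) = 62 - 8 = 54

54


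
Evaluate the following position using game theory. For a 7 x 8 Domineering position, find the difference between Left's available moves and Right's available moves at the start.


Board is 7 x 8 (rows x cols).
Left (vertical) placements: (rows-1) * cols = 6 * 8 = 48
Right (horizontal) placements: rows * (cols-1) = 7 * 7 = 49
Advantage = Left - Right = 48 - 49 = -1

-1


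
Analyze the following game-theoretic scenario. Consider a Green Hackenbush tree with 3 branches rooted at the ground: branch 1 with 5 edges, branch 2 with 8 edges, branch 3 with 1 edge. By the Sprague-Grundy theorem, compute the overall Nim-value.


The tree has 3 branches from the ground vertex.
In Green Hackenbush, the Nim-value of a simple path of length k is k.
Branch 1: length 5, Nim-value = 5
Branch 2: length 8, Nim-value = 8
Branch 3: length 1, Nim-value = 1
Total Nim-value = XOR of all branch values:
0 XOR 5 = 5
5 XOR 8 = 13
13 XOR 1 = 12
Nim-value of the tree = 12

12


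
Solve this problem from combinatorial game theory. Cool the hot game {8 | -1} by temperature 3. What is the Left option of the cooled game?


Original game: {8 | -1} (a switch {a | b} with a > b).
Cooling by t (for t below the temperature (a - b)/2 = 9/2) taxes each move by t: {a | b} cooled by t is {a - t | b + t}.
Cooling amount: t = 3
Cooled Left option: 8 - 3 = 5
Cooled Right option: -1 + 3 = 2
Cooled game: {5 | 2}
Left option = 5

5


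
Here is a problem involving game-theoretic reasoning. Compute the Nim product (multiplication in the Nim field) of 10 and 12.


Nim multiplication is bilinear over XOR: (u XOR v) * w = (u*w) XOR (v*w).
So we split each operand into its bit components and XOR the pairwise Nim products.
10 = 2 + 8 (as XOR of powers of 2).
12 = 4 + 8 (as XOR of powers of 2).
Using the standard Nim-product table on single bits:
  2*2 = 3,   2*4 = 8,   2*8 = 12,
  4*4 = 6,   4*8 = 11,  8*8 = 13,
and  1*x = x (identity), k*l = l*k (commutative).
Pairwise Nim products:
  2 * 4 = 8
  2 * 8 = 12
  8 * 4 = 11
  8 * 8 = 13
XOR them: 8 XOR 12 XOR 11 XOR 13 = 2.
Result: 10 * 12 = 2 (in Nim).

2


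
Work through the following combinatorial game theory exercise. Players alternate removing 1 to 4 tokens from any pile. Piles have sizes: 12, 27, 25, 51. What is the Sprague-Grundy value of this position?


Subtraction set: {1, 2, 3, 4}
For this subtraction set, G(n) = n mod 5 (period = max + 1 = 5).
Pile 1 (size 12): G(12) = 12 mod 5 = 2
Pile 2 (size 27): G(27) = 27 mod 5 = 2
Pile 3 (size 25): G(25) = 25 mod 5 = 0
Pile 4 (size 51): G(51) = 51 mod 5 = 1
Total Grundy value = XOR of all: 2 XOR 2 XOR 0 XOR 1 = 1

1


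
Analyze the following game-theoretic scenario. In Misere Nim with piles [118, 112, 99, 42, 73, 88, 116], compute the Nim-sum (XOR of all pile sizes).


We need the XOR (exclusive or) of all pile sizes.
After XOR-ing pile 1 (size 118): 0 XOR 118 = 118
After XOR-ing pile 2 (size 112): 118 XOR 112 = 6
After XOR-ing pile 3 (size 99): 6 XOR 99 = 101
After XOR-ing pile 4 (size 42): 101 XOR 42 = 79
After XOR-ing pile 5 (size 73): 79 XOR 73 = 6
After XOR-ing pile 6 (size 88): 6 XOR 88 = 94
After XOR-ing pile 7 (size 116): 94 XOR 116 = 42
The Nim-value of this position is 42.

42


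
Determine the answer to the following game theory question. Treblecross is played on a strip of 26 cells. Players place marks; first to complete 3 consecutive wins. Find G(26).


Treblecross: place X on empty cells; 3-in-a-row wins.
Playing within two cells of an existing X lets the opponent win at once, so sensible play treats the cells i-2..i+2 around each X as dead. The player left with no safe cell loses, so this is a normal-play take-away game on strips of safe cells.
Placing X at cell i (0-indexed) of a strip of k safe cells leaves independent strips of sizes max(0, i-2) and max(0, k-i-3). Hence G(k) = mex{ G(max(0,i-2)) XOR G(max(0,k-i-3)) : 0 <= i < k }, with G(0) = 0.
G(1): splits (0,0):0^0=0 -> mex({0}) = 1
G(2): splits (0,0):0^0=0 -> mex({0}) = 1
G(3): splits (0,0):0^0=0 -> mex({0}) = 1
G(4): splits (0,1):0^1=1 (0,0):0^0=0 -> mex({0, 1}) = 2
G(5): splits (0,2):0^1=1 (0,1):0^1=1 (0,0):0^0=0 -> mex({0, 1}) = 2
G(6) = mex({1}) = 0
G(7) = mex({0, 1, 2}) = 3
G(8) = mex({0, 1, 2}) = 3
G(9) = mex({0, 2}) = 1
G(10) = mex({0, 2, 3}) = 1
G(11) = mex({0, 3}) = 1
G(12) = mex({1, 3}) = 0
G(13) = mex({0, 1, 2, 3}) = 4
G(14) = mex({0, 1, 2}) = 3
G(15) = mex({0, 1, 2}) = 3
G(16) = mex({0, 1, 2, 4}) = 3
G(17) = mex({0, 1, 3, 4}) = 2
G(18) = mex({0, 1, 3, 4}) = 2
G(19) = mex({0, 1, 3, 5}) = 2
G(20) = mex({0, 1, 2, 3, 5}) = 4
G(21) = mex({0, 1, 2, 3, 5}) = 4
G(22) = mex({1, 2, 6}) = 0
G(23) = mex({0, 1, 2, 3, 4, 6}) = 5
G(24) = mex({0, 1, 2, 3, 4}) = 5
G(25) = mex({0, 1, 3, 4, 7}) = 2
G(26) = mex({0, 1, 3, 4, 5, 7}) = 2
Therefore G(26) = 2.

2


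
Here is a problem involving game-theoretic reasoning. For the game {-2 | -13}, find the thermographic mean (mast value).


Game = {-2 | -13}, a switch {a | b} with numbers a > b.
Its thermograph has left wall a - t and right wall b + t, which meet at t = (a - b)/2, where both equal (a + b)/2. So the mast (mean value) is at (a + b)/2.
Mean = (-2 + (-13))/2 = -15/2 = -15/2

-15/2


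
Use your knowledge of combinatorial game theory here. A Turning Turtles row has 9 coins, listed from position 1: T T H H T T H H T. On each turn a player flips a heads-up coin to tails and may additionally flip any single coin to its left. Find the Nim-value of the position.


Coins: T T H H T T H H T
Key fact: a single head at position k behaves exactly like a Nim heap of size k (turning it to T and optionally flipping a coin at j < k corresponds to moving the heap from k to j, or to 0), and heads combine as a disjunctive sum (two heads at the same place would cancel, matching j XOR j = 0). So the Nim-value is the XOR of the 1-indexed positions of the heads.
Face-up positions (1-indexed): [3, 4, 7, 8]
XOR 0 with 3: 0 XOR 3 = 3
XOR 3 with 4: 3 XOR 4 = 7
XOR 7 with 7: 7 XOR 7 = 0
XOR 0 with 8: 0 XOR 8 = 8
Nim-value = 8

8


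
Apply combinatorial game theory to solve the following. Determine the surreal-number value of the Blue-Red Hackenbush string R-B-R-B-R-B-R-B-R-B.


Edges (from ground): R-B-R-B-R-B-R-B-R-B
By Berlekamp's sign-expansion rule, a Blue-Red Hackenbush stalk has the value of the surreal number whose sign sequence is the edge sequence with B -> + and R -> -.
Sign sequence: -+-+-+-+-+
Trace the sign expansion in the surreal number tree, starting from 0:
Edge 1: R (sign -) -> bounds (-inf, 0), value = -1
Edge 2: B (sign +) -> bounds (-1, 0), value = -1/2
Edge 3: R (sign -) -> bounds (-1, -1/2), value = -3/4
Edge 4: B (sign +) -> bounds (-3/4, -1/2), value = -5/8
Edge 5: R (sign -) -> bounds (-3/4, -5/8), value = -11/16
Edge 6: B (sign +) -> bounds (-11/16, -5/8), value = -21/32
Edge 7: R (sign -) -> bounds (-11/16, -21/32), value = -43/64
Edge 8: B (sign +) -> bounds (-43/64, -21/32), value = -85/128
Edge 9: R (sign -) -> bounds (-43/64, -85/128), value = -171/256
Edge 10: B (sign +) -> bounds (-171/256, -85/128), value = -341/512
Game value = -341/512

-341/512


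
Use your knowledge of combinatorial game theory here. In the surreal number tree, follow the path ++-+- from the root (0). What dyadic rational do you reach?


Sign expansion: ++-+-
Rule: track bounds (lo, hi), initially (-inf, +inf). On '+', the current value becomes lo and we move to the simplest number in (value, hi): value + 1 if hi = +inf, otherwise the midpoint (value + hi)/2. On '-', the current value becomes hi and we move to value - 1 if lo = -inf, otherwise the midpoint (lo + value)/2.
Start at 0.
Step 1: sign = +, move right. Bounds: (0, +inf). Value = 1
Step 2: sign = +, move right. Bounds: (1, +inf). Value = 2
Step 3: sign = -, move left. Bounds: (1, 2). Value = 3/2
Step 4: sign = +, move right. Bounds: (3/2, 2). Value = 7/4
Step 5: sign = -, move left. Bounds: (3/2, 7/4). Value = 13/8
The surreal number with sign expansion ++-+- is 13/8.

13/8


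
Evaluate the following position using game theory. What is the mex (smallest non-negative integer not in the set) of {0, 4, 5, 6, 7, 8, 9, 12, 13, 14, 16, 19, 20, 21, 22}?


Set = {0, 4, 5, 6, 7, 8, 9, 12, 13, 14, 16, 19, 20, 21, 22}
0 is in the set.
1 is NOT in the set. This is the mex.
mex = 1

1


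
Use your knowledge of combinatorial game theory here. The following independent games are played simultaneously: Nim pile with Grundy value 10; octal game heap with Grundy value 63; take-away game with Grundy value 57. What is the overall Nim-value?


By the Sprague-Grundy theorem, the Grundy value of a sum of games is the XOR of individual Grundy values.
Nim pile: Grundy value = 10. Running XOR: 0 XOR 10 = 10
octal game heap: Grundy value = 63. Running XOR: 10 XOR 63 = 53
take-away game: Grundy value = 57. Running XOR: 53 XOR 57 = 12
The combined Grundy value is 12.

12


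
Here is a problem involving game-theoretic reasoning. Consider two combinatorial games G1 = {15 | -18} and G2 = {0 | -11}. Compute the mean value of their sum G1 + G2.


G1 = {15 | -18}, G2 = {0 | -11}
Each is a switch {a | b} with numbers a > b; its mean value is (a + b)/2, and mean value is additive over game sums: m(G1 + G2) = m(G1) + m(G2).
Mean of G1 = (15 + (-18))/2 = -3/2 = -3/2
Mean of G2 = (0 + (-11))/2 = -11/2 = -11/2
Mean of G1 + G2 = -3/2 + -11/2 = -7

-7


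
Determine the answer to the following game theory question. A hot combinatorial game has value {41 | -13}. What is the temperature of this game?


The game is {41 | -13}, a switch {a | b} with numbers a > b.
Cooling {a | b} by t gives {a - t | b + t}, which stops being hot when a - t = b + t, i.e. at t = (a - b)/2. So the temperature of a switch is (a - b)/2.
Temperature = (Left option - Right option) / 2
= (41 - (-13)) / 2
= 54 / 2
= 27

27


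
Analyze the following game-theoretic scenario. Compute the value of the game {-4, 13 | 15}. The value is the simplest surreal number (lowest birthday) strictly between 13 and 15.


Left options: {-4, 13}, max = 13
Right options: {15}, min = 15
All options are numbers and max(Left) < min(Right), so by the simplicity theorem the value is the simplest (earliest-born) number strictly between 13 and 15.
The only integer strictly between 13 and 15 is 14.
No non-integer in the interval can be simpler: if x is a non-integer in the interval, then floor(x) or ceil(x) also lies in the interval (the interval contains an integer), and both are proper prefixes of x's sign expansion, i.e. born earlier. So the game value is 14.
Game value = 14

14


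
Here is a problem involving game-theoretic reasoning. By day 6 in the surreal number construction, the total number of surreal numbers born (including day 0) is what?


Day 0: {|} = 0 is born. Count = 1.
Day n: the number of surreal numbers born by day n is 2^(n+1) - 1.
By day 0: 2^1 - 1 = 1
By day 1: 2^2 - 1 = 3
By day 2: 2^3 - 1 = 7
By day 3: 2^4 - 1 = 15
By day 4: 2^5 - 1 = 31
By day 5: 2^6 - 1 = 63
By day 6: 2^7 - 1 = 127
By day 6: 127 surreal numbers.

127


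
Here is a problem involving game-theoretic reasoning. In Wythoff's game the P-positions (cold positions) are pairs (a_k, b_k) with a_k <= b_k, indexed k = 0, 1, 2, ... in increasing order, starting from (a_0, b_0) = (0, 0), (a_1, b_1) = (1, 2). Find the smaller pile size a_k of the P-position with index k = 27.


By Wythoff's theorem, a_k = floor(k * phi) and b_k = floor(k * phi^2) = a_k + k, where phi = (1 + sqrt(5))/2 is the golden ratio.
phi = (1 + sqrt(5))/2 = 1.618034
k = 27
k * phi = 27 * 1.618034 = 43.686918
a_27 = floor(k * phi) = 43

43


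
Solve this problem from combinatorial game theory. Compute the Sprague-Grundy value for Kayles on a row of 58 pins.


Kayles: a move removes 1 or 2 adjacent pins from a contiguous row.
Removing pins from a row of k leaves two independent rows (a, b) with a + b = k - 1 (one pin) or a + b = k - 2 (two pins); an end removal gives a = 0.
By Sprague-Grundy, G(k) = mex{ G(a) XOR G(b) } over all these splits. G(0) = 0.
G(1): splits (0,0):0^0=0 -> mex({0}) = 1
G(2): splits (0,1):0^1=1 (0,0):0^0=0 -> mex({0, 1}) = 2
G(3): splits (0,2):0^2=2 (1,1):1^1=0 (0,1):0^1=1 -> mex({0, 1, 2}) = 3
G(4): splits (0,3):0^3=3 (1,2):1^2=3 (0,2):0^2=2 (1,1):1^1=0 -> mex({0, 2, 3}) = 1
G(5): splits (0,4):0^1=1 (1,3):1^3=2 (2,2):2^2=0 (0,3):0^3=3 (1,2):1^2=3 -> mex({0, 1, 2, 3}) = 4
G(6) = mex({0, 1, 2, 4}) = 3
G(7) = mex({0, 1, 3, 4, 5}) = 2
G(8) = mex({0, 2, 3, 5, 6}) = 1
G(9) = mex({0, 1, 2, 3, 6, 7}) = 4
G(10) = mex({0, 1, 3, 4, 5, 7}) = 2
G(11) = mex({0, 1, 2, 3, 4, 5}) = 6
G(12) = mex({0, 1, 2, 3, 5, 6, 7}) = 4
G(13) = mex({0, 2, 3, 4, 6, 7}) = 1
G(14) = mex({0, 1, 4, 5, 6, 7}) = 2
G(15) = mex({0, 1, 2, 3, 4, 5, 6}) = 7
G(16) = mex({0, 2, 3, 5, 6, 7}) = 1
G(17) = mex({0, 1, 2, 3, 5, 6, 7}) = 4
G(18) = mex({0, 1, 2, 4, 5, 6}) = 3
G(19) = mex({0, 1, 3, 4, 5, 7}) = 2
G(20) = mex({0, 2, 3, 4, 5, 6, 7}) = 1
G(21) = mex({0, 1, 2, 3, 5, 6, 7}) = 4
G(22) = mex({0, 1, 2, 3, 4, 5, 7}) = 6
G(23) = mex({0, 1, 2, 3, 4, 5, 6}) = 7
G(24) = mex({0, 1, 2, 3, 5, 6, 7}) = 4
G(25) = mex({0, 2, 3, 4, 6, 7}) = 1
G(26) = mex({0, 1, 3, 4, 5, 6, 7}) = 2
G(27) = mex({0, 1, 2, 3, 4, 5, 6, 7}) = 8
G(28) = mex({0, 1, 2, 3, 4, 6, 7, 8}) = 5
G(29) = mex({0, 1, 2, 3, 5, 6, 7, 8, 9}) = 4
G(30) = mex({0, 1, 2, 3, 4, 5, 6, 9, 10}) = 7
G(31) = mex({0, 1, 3, 4, 5, 7, 10, 11}) = 2
G(32) = mex({0, 2, 3, 4, 5, 6, 7, 9, 11}) = 1
G(33) = mex({0, 1, 2, 3, 4, 5, 6, 7, 9, 12}) = 8
G(34) = mex({0, 1, 2, 3, 4, 5, 7, 8, 11, 12}) = 6
G(35) = mex({0, 1, 2, 3, 4, 5, 6, 8, 9, 10, 11}) = 7
G(36) = mex({0, 1, 2, 3, 5, 6, 7, 9, 10}) = 4
G(37) = mex({0, 2, 3, 4, 6, 7, 9, 10, 11, 12}) = 1
G(38) = mex({0, 1, 3, 4, 5, 6, 7, 9, 10, 11, 12}) = 2
G(39) = mex({0, 1, 2, 4, 5, 6, 7, 9, 10, 12, 14}) = 3
G(40) = mex({0, 2, 3, 4, 6, 7, 11, 12, 14}) = 1
G(41) = mex({0, 1, 2, 3, 5, 6, 7, 9, 10, 11, 12}) = 4
G(42) = mex({0, 1, 2, 3, 4, 5, 6, 9, 10}) = 7
G(43) = mex({0, 1, 3, 4, 5, 7, 9, 10, 12, 15}) = 2
G(44) = mex({0, 2, 3, 4, 5, 6, 7, 9, 10, 12, 15}) = 1
G(45) = mex({0, 1, 2, 3, 4, 5, 6, 7, 9, 10, 12, 14}) = 8
G(46) = mex({0, 1, 3, 4, 5, 7, 8, 11, 12, 14}) = 2
G(47) = mex({0, 1, 2, 3, 4, 5, 6, 8, 9, 10, 11, 12}) = 7
G(48) = mex({0, 1, 2, 3, 5, 6, 7, 9, 10}) = 4
G(49) = mex({0, 2, 3, 4, 6, 7, 9, 10, 11, 12, 15}) = 1
G(50) = mex({0, 1, 4, 5, 6, 7, 9, 11, 12, 14, 15}) = 2
G(51) = mex({0, 1, 2, 3, 4, 5, 6, 7, 9, 12, 14, 15}) = 8
G(52) = mex({0, 2, 3, 4, 5, 6, 7, 8, 11, 12, 15}) = 1
G(53) = mex({0, 1, 2, 3, 5, 6, 7, 8, 9, 10, 11, 12}) = 4
G(54) = mex({0, 1, 2, 3, 4, 5, 6, 9, 10}) = 7
G(55) = mex({0, 1, 3, 4, 5, 7, 9, 10, 11, 12}) = 2
G(56) = mex({0, 2, 3, 4, 5, 6, 7, 9, 10, 11, 12, 13, 14}) = 1
G(57) = mex({0, 1, 2, 3, 5, 6, 7, 9, 10, 12, 13, 14, 15}) = 4
G(58) = mex({0, 1, 3, 4, 5, 7, 11, 12, 14, 15}) = 2
Therefore G(58) = 2.

2


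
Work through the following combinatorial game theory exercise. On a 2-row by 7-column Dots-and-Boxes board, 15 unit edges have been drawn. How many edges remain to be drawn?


Grid: 2 x 7 boxes, i.e. 3 rows and 8 columns of dots.
Horizontal edges: (rows + 1) * cols = 3 * 7 = 21
Vertical edges: rows * (cols + 1) = 2 * 8 = 16
Total edges: 21 + 16 = 37
Edges drawn: 15
Remaining: 37 - 15 = 22

22


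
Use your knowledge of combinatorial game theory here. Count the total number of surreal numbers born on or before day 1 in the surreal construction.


Day 0: {|} = 0 is born. Count = 1.
Day n: the number of surreal numbers born by day n is 2^(n+1) - 1.
By day 0: 2^1 - 1 = 1
By day 1: 2^2 - 1 = 3
By day 1: 3 surreal numbers.

3


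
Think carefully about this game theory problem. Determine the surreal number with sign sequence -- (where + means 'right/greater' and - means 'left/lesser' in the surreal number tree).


Sign expansion: --
Rule: track bounds (lo, hi), initially (-inf, +inf). On '+', the current value becomes lo and we move to the simplest number in (value, hi): value + 1 if hi = +inf, otherwise the midpoint (value + hi)/2. On '-', the current value becomes hi and we move to value - 1 if lo = -inf, otherwise the midpoint (lo + value)/2.
Start at 0.
Step 1: sign = -, move left. Bounds: (-inf, 0). Value = -1
Step 2: sign = -, move left. Bounds: (-inf, -1). Value = -2
The surreal number with sign expansion -- is -2.

-2


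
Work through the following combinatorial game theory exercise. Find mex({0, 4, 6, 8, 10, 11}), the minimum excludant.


Set = {0, 4, 6, 8, 10, 11}
0 is in the set.
1 is NOT in the set. This is the mex.
mex = 1

1


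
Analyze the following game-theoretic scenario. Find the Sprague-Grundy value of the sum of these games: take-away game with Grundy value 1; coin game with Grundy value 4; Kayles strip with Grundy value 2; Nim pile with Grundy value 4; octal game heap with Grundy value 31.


By the Sprague-Grundy theorem, the Grundy value of a sum of games is the XOR of individual Grundy values.
take-away game: Grundy value = 1. Running XOR: 0 XOR 1 = 1
coin game: Grundy value = 4. Running XOR: 1 XOR 4 = 5
Kayles strip: Grundy value = 2. Running XOR: 5 XOR 2 = 7
Nim pile: Grundy value = 4. Running XOR: 7 XOR 4 = 3
octal game heap: Grundy value = 31. Running XOR: 3 XOR 31 = 28
The combined Grundy value is 28.

28
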